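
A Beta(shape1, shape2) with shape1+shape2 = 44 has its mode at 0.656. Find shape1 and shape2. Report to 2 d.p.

For shape1,shape2>1 the mode is (shape1−1)/(shape1+shape2−2), so shape1 = mode·(κ−2)+1 = 0.656×42+1 = 28.55.
And shape2 = (1−mode)·(κ−2)+1 = 0.344×42+1 = 15.45.

shape1 = 28.55, shape2 = 15.45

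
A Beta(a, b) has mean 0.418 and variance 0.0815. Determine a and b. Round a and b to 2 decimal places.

a = 0.83, b = 1.16

By moment matching, a+b = μ(1−μ)/σ² − 1 = (0.418·0.582)/0.0815 − 1 = 2.9850 − 1 = 1.9850.
Since a/(a+b) = μ, a = 0.418·1.9850 = 0.83 and b = 0.582·1.9850 = 1.16.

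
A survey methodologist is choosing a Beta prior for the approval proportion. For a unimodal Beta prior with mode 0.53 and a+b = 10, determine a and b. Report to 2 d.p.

Since the density peak of Beta(a,b) is at (a−1)/(a+b−2),
a = 1 + 0.53(10−2) = 5.24 and b = 10 − 5.24 = 4.76.

a = 5.24, b = 4.76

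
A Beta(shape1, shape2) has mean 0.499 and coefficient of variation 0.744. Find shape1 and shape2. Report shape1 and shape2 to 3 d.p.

shape1 = 0.406, shape2 = 0.408

Var = (CV·μ)² = (0.744×0.499)² = 0.137831.
shape1+shape2 = μ(1−μ)/Var − 1 = 0.249999/0.137831 − 1 = 0.8138.
Thus shape1 = 0.499·0.8138 = 0.406 and shape2 = 0.501·0.8138 = 0.408.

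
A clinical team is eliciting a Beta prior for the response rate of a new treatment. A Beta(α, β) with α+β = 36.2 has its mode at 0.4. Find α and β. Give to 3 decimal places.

α = 14.680, β = 21.520

Mode = (α−1)/(κ−2) with κ = α+β, so α−1 = 0.4·34.2 = 13.680.
α = 14.680; β = κ − α = 21.520.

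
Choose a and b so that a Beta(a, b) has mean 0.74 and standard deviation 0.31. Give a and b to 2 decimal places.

Variance = 0.31² = 0.0961. The moment-matching identity a+b = μ(1−μ)/Var − 1 gives
a+b = 0.1924/0.0961 − 1 = 1.0021, so a = μ·1.0021 = 0.74 and b = (1−μ)·1.0021 = 0.26.

a = 0.74, b = 0.26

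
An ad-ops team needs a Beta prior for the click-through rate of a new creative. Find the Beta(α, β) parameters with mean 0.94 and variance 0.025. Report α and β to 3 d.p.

α = 1.181, β = 0.075

By moment matching, α+β = μ(1−μ)/σ² − 1 = (0.94·0.06)/0.025 − 1 = 2.2560 − 1 = 1.2560.
Since α/(α+β) = μ, α = 0.94·1.2560 = 1.181 and β = 0.06·1.2560 = 0.075.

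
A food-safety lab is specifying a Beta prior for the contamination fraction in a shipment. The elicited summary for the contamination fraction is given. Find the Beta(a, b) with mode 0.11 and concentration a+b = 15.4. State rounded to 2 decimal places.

a = 2.47, b = 12.93

Mode = (a−1)/(κ−2) with κ = a+b, so a−1 = 0.11·13.4 = 1.47.
a = 2.47; b = κ − a = 12.93.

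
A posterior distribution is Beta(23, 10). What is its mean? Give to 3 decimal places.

0.697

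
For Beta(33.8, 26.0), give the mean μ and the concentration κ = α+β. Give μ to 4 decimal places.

μ = 0.5652, κ = 59.8

κ = α+β = 33.8+26.0 = 59.8; μ = α/κ = 33.8/59.8 = 0.5652.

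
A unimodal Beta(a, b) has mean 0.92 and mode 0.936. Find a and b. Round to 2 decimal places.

a = 50.14, b = 4.36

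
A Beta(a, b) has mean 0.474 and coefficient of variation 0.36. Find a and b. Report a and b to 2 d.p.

Var = (CV·μ)² = (0.36×0.474)² = 0.029118.
a+b = μ(1−μ)/Var − 1 = 0.249324/0.029118 − 1 = 7.5625.
Thus a = 0.474·7.5625 = 3.58 and b = 0.526·7.5625 = 3.98.

a = 3.58, b = 3.98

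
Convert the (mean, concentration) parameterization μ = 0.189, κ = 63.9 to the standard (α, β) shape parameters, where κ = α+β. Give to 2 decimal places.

α = 12.08, β = 51.82

α = μκ = 0.189×63.9 = 12.08 and β = (1−μ)κ = 0.811×63.9 = 51.82.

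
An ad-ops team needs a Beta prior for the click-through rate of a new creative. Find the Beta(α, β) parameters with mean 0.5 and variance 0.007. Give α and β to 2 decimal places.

α = 17.36, β = 17.36

By moment matching, α+β = μ(1−μ)/σ² − 1 = (0.5·0.5)/0.007 − 1 = 35.7143 − 1 = 34.7143.
Since α/(α+β) = μ, α = 0.5·34.7143 = 17.36 and β = 0.5·34.7143 = 17.36.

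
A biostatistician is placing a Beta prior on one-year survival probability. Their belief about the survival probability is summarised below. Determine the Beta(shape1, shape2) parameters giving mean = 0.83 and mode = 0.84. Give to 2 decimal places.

shape1 = 56.44, shape2 = 11.56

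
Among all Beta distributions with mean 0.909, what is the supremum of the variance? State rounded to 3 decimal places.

For fixed mean μ the Beta variance is μ(1−μ)/(α+β+1), increasing as α+β decreases.
Its least upper bound (not attained) is μ(1−μ) = 0.909·0.091 = 0.083.

0.083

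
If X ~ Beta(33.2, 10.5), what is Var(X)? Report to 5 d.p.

0.00408

α+β = 43.7 and αβ = 348.60, so Var = αβ/[(α+β)²(α+β+1)] = 348.60/85363.143 = 0.00408.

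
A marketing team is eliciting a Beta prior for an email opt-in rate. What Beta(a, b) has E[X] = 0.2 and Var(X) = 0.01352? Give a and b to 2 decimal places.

Write ν = a+b; then a = μν and Var = μ(1−μ)/(ν+1).
ν = μ(1−μ)/Var − 1 = 0.16/0.01352 − 1 = 10.8343.
a = 0.2·10.8343 = 2.17, b = 0.8·10.8343 = 8.67.

a = 2.17, b = 8.67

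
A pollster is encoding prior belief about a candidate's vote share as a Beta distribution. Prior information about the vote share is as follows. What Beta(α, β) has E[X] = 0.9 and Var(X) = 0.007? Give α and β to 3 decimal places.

α = 10.671, β = 1.186

Let s = α+β. The Beta variance is μ(1−μ)/(s+1).
So s+1 = μ(1−μ)/σ² = (0.9×0.1)/0.007 = 0.09/0.007 = 12.8571, giving s = 11.8571.
Then α = μs = 0.9×11.8571 = 10.671 and β = (1−μ)s = 0.1×11.8571 = 1.186.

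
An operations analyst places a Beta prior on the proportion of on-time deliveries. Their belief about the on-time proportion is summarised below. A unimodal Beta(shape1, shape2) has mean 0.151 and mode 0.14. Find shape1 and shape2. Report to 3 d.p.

shape1 = 9.884, shape2 = 55.571

Let s = shape1+shape2. Mean gives shape1 = μs = 0.151s; mode gives (shape1−1)/(s−2) = 0.14.
Substituting: 0.151s − 1 = 0.14(s−2) = 0.14s − 0.28, so 0.011s = 0.72 and s = 65.4545.
Then shape1 = 0.151×65.4545 = 9.884 and shape2 = s−shape1 = 55.571.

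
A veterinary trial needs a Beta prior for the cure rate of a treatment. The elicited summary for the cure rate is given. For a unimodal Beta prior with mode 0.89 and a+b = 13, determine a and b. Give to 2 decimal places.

Mode = (a−1)/(κ−2) with κ = a+b, so a−1 = 0.89·11 = 9.79.
a = 10.79; b = κ − a = 2.21.

a = 10.79, b = 2.21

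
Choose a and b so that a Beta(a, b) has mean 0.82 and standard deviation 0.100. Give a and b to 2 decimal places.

a = 11.28, b = 2.48

σ² = 0.100² = 0.010000.
With s = a+b, Var = μ(1−μ)/(s+1), so s+1 = (0.82×0.18)/0.010000 = 14.7600 and s = 13.7600.
a = μs = 11.28, b = (1−μ)s = 2.48.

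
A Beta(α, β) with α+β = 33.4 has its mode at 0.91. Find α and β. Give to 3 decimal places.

For α,β>1 the mode is (α−1)/(α+β−2), so α = mode·(κ−2)+1 = 0.91×31.4+1 = 29.574.
And β = (1−mode)·(κ−2)+1 = 0.09×31.4+1 = 3.826.

α = 29.574, β = 3.826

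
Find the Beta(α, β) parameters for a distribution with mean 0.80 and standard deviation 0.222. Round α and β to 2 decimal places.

α = 1.80, β = 0.45

σ² = 0.222² = 0.049284.
With s = α+β, Var = μ(1−μ)/(s+1), so s+1 = (0.80×0.20)/0.049284 = 3.2465 and s = 2.2465.
α = μs = 1.80, β = (1−μ)s = 0.45.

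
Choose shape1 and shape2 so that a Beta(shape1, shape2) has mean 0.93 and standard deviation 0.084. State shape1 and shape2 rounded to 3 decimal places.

shape1 = 7.650, shape2 = 0.576

First σ² = 0.007056. Setting shape1 = μn, shape2 = (1−μ)n with n = shape1+shape2,
μ(1−μ)/(n+1) = 0.007056 ⇒ n+1 = 0.0651/0.007056 = 9.2262 ⇒ n = 8.2262.
Hence shape1 = 0.93×8.2262 = 7.650, shape2 = 0.07×8.2262 = 0.576.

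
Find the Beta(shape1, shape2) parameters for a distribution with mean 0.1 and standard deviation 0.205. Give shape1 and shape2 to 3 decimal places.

shape1 = 0.114, shape2 = 1.027

First σ² = 0.042025. Setting shape1 = μn, shape2 = (1−μ)n with n = shape1+shape2,
μ(1−μ)/(n+1) = 0.042025 ⇒ n+1 = 0.09/0.042025 = 2.1416 ⇒ n = 1.1416.
Hence shape1 = 0.1×1.1416 = 0.114, shape2 = 0.9×1.1416 = 1.027.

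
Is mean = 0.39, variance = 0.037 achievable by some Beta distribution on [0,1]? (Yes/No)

Yes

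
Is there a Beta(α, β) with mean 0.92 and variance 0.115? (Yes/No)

A Beta with mean μ has variance μ(1−μ)/(α+β+1) < μ(1−μ).
Here μ(1−μ) = 0.92×0.08 = 0.0736, and 0.115 ≥ 0.0736.

No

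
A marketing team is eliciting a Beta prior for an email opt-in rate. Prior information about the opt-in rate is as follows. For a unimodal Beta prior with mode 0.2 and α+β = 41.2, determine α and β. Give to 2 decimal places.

For α,β>1 the mode is (α−1)/(α+β−2), so α = mode·(κ−2)+1 = 0.2×39.2+1 = 8.84.
And β = (1−mode)·(κ−2)+1 = 0.8×39.2+1 = 32.36.

α = 8.84, β = 32.36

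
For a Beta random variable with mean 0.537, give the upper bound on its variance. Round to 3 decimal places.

0.249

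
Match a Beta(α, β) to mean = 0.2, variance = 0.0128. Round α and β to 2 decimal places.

By moment matching, α+β = μ(1−μ)/σ² − 1 = (0.2·0.8)/0.0128 − 1 = 12.5000 − 1 = 11.5000.
Since α/(α+β) = μ, α = 0.2·11.5000 = 2.30 and β = 0.8·11.5000 = 9.20.

α = 2.30, β = 9.20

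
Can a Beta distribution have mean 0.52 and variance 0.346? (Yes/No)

No

The Beta variance bound is σ² < μ(1−μ).
Here μ(1−μ) = 0.52×0.48 = 0.2496, and 0.346 ≥ 0.2496.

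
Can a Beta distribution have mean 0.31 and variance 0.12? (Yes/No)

The Beta variance bound is σ² < μ(1−μ).
Here μ(1−μ) = 0.31×0.69 = 0.2139, and 0.12 < 0.2139.

Yes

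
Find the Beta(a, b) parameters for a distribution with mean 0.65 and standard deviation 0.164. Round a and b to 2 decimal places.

a = 4.85, b = 2.61

σ² = 0.164² = 0.026896.
With s = a+b, Var = μ(1−μ)/(s+1), so s+1 = (0.65×0.35)/0.026896 = 8.4585 and s = 7.4585.
a = μs = 4.85, b = (1−μ)s = 2.61.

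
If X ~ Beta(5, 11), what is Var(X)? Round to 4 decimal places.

α+β = 16 and αβ = 55, so Var = αβ/[(α+β)²(α+β+1)] = 55/4352 = 0.0126.

0.0126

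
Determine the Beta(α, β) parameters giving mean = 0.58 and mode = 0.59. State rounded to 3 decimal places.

α = 10.440, β = 7.560

With s = α+β: μ = α/s and mode = (α−1)/(s−2). Eliminating α = μs,
μs − 1 = m(s−2) ⇒ s(μ−m) = 1−2m ⇒ s = -0.18/-0.01 = 18.0000.
So α = μs = 10.440, β = (1−μ)s = 7.560.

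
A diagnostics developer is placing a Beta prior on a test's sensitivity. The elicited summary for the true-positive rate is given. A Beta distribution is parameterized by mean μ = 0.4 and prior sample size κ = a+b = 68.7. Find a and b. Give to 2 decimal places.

Split κ in proportion μ : (1−μ): a = 0.4·68.7 = 27.48, b = 68.7 − 27.48 = 41.22.

a = 27.48, b = 41.22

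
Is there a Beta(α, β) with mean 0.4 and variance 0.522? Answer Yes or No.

No

For any Beta, Var(X) < E[X]·(1−E[X]).
Here μ(1−μ) = 0.4×0.6 = 0.24, and 0.522 ≥ 0.24.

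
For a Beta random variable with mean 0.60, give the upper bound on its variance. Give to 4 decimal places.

0.2400

Var = μ(1−μ)/(α+β+1), which approaches μ(1−μ) as α+β → 0.
So the supremum is μ(1−μ) = 0.60×0.40 = 0.2400.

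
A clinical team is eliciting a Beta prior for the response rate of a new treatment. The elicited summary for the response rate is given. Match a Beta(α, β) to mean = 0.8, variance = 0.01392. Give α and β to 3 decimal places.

α = 8.395, β = 2.099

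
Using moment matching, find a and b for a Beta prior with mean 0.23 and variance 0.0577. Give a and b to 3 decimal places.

By moment matching, a+b = μ(1−μ)/σ² − 1 = (0.23·0.77)/0.0577 − 1 = 3.0693 − 1 = 2.0693.
Since a/(a+b) = μ, a = 0.23·2.0693 = 0.476 and b = 0.77·2.0693 = 1.593.

a = 0.476, b = 1.593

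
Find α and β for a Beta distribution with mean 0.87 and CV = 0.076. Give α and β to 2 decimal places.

σ = CV·μ = 0.076×0.87 = 0.06612, so σ² = 0.004372.
s+1 = μ(1−μ)/σ² = 0.1131/0.004372 = 25.8700, so s = α+β = 24.8700.
α = μs = 21.64, β = (1−μ)s = 3.23.

α = 21.64, β = 3.23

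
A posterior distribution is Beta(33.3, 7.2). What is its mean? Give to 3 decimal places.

The Beta mean is α/(α+β) = 33.3/(33.3+7.2) = 0.822.

0.822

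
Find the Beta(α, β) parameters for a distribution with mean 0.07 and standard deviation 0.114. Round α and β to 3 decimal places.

Variance = 0.114² = 0.012996. The moment-matching identity α+β = μ(1−μ)/Var − 1 gives
α+β = 0.0651/0.012996 − 1 = 4.0092, so α = μ·4.0092 = 0.281 and β = (1−μ)·4.0092 = 3.729.

α = 0.281, β = 3.729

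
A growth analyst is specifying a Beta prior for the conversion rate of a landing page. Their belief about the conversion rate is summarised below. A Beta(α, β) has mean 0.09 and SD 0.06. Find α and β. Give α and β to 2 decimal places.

σ² = 0.06² = 0.0036.
With s = α+β, Var = μ(1−μ)/(s+1), so s+1 = (0.09×0.91)/0.0036 = 22.7500 and s = 21.7500.
α = μs = 1.96, β = (1−μ)s = 19.79.

α = 1.96, β = 19.79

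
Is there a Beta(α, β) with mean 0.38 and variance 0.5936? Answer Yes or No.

No

A Beta with mean μ has variance μ(1−μ)/(α+β+1) < μ(1−μ).
Here μ(1−μ) = 0.38×0.62 = 0.2356, and 0.5936 ≥ 0.2356.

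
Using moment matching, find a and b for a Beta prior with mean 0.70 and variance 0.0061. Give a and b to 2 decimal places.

By moment matching, a+b = μ(1−μ)/σ² − 1 = (0.70·0.30)/0.0061 − 1 = 34.4262 − 1 = 33.4262.
Since a/(a+b) = μ, a = 0.70·33.4262 = 23.40 and b = 0.30·33.4262 = 10.03.

a = 23.40, b = 10.03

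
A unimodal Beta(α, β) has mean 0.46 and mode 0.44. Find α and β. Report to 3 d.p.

Let s = α+β. Mean gives α = μs = 0.46s; mode gives (α−1)/(s−2) = 0.44.
Substituting: 0.46s − 1 = 0.44(s−2) = 0.44s − 0.88, so 0.02s = 0.12 and s = 6.0000.
Then α = 0.46×6.0000 = 2.760 and β = s−α = 3.240.

α = 2.760, β = 3.240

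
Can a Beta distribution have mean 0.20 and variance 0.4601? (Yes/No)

No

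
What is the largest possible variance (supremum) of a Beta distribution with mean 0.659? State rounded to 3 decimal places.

0.225

Var = μ(1−μ)/(α+β+1), which approaches μ(1−μ) as α+β → 0.
So the supremum is μ(1−μ) = 0.659×0.341 = 0.225.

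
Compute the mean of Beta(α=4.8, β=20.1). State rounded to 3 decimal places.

The Beta mean is α/(α+β) = 4.8/(4.8+20.1) = 0.193.

0.193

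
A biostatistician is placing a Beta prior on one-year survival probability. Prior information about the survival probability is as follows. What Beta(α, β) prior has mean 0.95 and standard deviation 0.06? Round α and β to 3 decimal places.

α = 11.585, β = 0.610

Variance = 0.06² = 0.0036. The moment-matching identity α+β = μ(1−μ)/Var − 1 gives
α+β = 0.0475/0.0036 − 1 = 12.1944, so α = μ·12.1944 = 11.585 and β = (1−μ)·12.1944 = 0.610.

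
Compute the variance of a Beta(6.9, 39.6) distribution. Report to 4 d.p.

0.0027

Var = αβ/[(α+β)²(α+β+1)] = (6.9×39.6)/(46.5²×47.5) = 273.24/102706.875 = 0.0027.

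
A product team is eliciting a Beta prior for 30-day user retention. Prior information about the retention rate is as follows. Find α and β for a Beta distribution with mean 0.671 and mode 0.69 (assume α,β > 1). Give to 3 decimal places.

Let s = α+β. Mean gives α = μs = 0.671s; mode gives (α−1)/(s−2) = 0.69.
Substituting: 0.671s − 1 = 0.69(s−2) = 0.69s − 1.38, so -0.019s = -0.38 and s = 20.0000.
Then α = 0.671×20.0000 = 13.420 and β = s−α = 6.580.

α = 13.420, β = 6.580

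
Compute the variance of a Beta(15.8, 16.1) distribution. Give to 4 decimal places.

Var = αβ/[(α+β)²(α+β+1)] = (15.8×16.1)/(31.9²×32.9) = 254.38/33479.369 = 0.0076.

0.0076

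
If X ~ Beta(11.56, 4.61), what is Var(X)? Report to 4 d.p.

0.0119

μ = 11.56/16.17 = 0.714904; Var = μ(1−μ)/(α+β+1) = 0.2038162/17.17 = 0.0119.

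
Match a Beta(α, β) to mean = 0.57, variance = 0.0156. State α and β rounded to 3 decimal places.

α = 8.386, β = 6.326

Write ν = α+β; then α = μν and Var = μ(1−μ)/(ν+1).
ν = μ(1−μ)/Var − 1 = 0.2451/0.0156 − 1 = 14.7115.
α = 0.57·14.7115 = 8.386, β = 0.43·14.7115 = 6.326.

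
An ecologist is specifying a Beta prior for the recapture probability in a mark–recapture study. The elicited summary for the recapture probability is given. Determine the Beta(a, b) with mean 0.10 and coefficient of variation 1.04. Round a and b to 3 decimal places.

Var = (CV·μ)² = (1.04×0.10)² = 0.010816.
a+b = μ(1−μ)/Var − 1 = 0.0900/0.010816 − 1 = 7.3210.
Thus a = 0.10·7.3210 = 0.732 and b = 0.90·7.3210 = 6.589.

a = 0.732, b = 6.589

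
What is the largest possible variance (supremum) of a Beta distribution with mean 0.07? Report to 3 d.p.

0.065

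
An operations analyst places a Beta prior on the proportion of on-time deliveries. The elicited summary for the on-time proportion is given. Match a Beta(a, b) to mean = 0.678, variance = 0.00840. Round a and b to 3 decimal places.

a = 16.943, b = 8.047

By moment matching, a+b = μ(1−μ)/σ² − 1 = (0.678·0.322)/0.00840 − 1 = 25.9900 − 1 = 24.9900.
Since a/(a+b) = μ, a = 0.678·24.9900 = 16.943 and b = 0.322·24.9900 = 8.047.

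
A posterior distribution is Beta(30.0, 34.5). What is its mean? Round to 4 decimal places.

The Beta mean is α/(α+β) = 30.0/(30.0+34.5) = 0.4651.

0.4651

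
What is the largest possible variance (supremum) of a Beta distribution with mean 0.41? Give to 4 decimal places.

For fixed mean μ the Beta variance is μ(1−μ)/(α+β+1), increasing as α+β decreases.
Its least upper bound (not attained) is μ(1−μ) = 0.41·0.59 = 0.2419.

0.2419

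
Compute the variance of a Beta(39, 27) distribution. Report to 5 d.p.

α+β = 66 and αβ = 1053, so Var = αβ/[(α+β)²(α+β+1)] = 1053/291852 = 0.00361.

0.00361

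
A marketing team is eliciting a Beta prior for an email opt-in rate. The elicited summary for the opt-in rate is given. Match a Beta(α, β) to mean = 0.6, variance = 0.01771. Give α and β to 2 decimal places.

α = 7.53, β = 5.02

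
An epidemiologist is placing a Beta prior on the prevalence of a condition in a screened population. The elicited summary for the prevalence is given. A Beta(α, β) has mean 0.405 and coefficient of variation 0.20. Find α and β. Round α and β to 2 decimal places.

Var = (CV·μ)² = (0.20×0.405)² = 0.006561.
α+β = μ(1−μ)/Var − 1 = 0.240975/0.006561 − 1 = 35.7284.
Thus α = 0.405·35.7284 = 14.47 and β = 0.595·35.7284 = 21.26.

α = 14.47, β = 21.26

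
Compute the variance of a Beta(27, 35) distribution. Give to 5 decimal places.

α+β = 62 and αβ = 945, so Var = αβ/[(α+β)²(α+β+1)] = 945/242172 = 0.00390.

0.00390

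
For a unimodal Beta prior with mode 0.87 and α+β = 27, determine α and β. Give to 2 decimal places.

For α,β>1 the mode is (α−1)/(α+β−2), so α = mode·(κ−2)+1 = 0.87×25+1 = 22.75.
And β = (1−mode)·(κ−2)+1 = 0.13×25+1 = 4.25.

α = 22.75, β = 4.25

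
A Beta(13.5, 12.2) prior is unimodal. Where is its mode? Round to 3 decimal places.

0.527

The density x^(α−1)(1−x)^(β−1) is maximised at (α−1)/(α+β−2) = 12.5/23.7 = 0.527.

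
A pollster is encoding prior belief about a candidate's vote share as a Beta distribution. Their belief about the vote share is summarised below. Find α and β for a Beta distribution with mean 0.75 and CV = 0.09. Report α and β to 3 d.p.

σ = CV·μ = 0.09×0.75 = 0.06750, so σ² = 0.004556.
s+1 = μ(1−μ)/σ² = 0.1875/0.004556 = 41.1523, so s = α+β = 40.1523.
α = μs = 30.114, β = (1−μ)s = 10.038.

α = 30.114, β = 10.038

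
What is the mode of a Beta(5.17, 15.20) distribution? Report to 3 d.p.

0.227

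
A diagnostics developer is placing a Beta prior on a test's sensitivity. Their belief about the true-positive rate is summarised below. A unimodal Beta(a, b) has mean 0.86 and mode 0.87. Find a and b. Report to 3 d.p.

With s = a+b: μ = a/s and mode = (a−1)/(s−2). Eliminating a = μs,
μs − 1 = m(s−2) ⇒ s(μ−m) = 1−2m ⇒ s = -0.74/-0.01 = 74.0000.
So a = μs = 63.640, b = (1−μ)s = 10.360.

a = 63.640, b = 10.360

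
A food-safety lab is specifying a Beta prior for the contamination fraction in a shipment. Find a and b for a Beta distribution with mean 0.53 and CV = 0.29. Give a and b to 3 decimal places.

σ = CV·μ = 0.29×0.53 = 0.15370, so σ² = 0.023624.
s+1 = μ(1−μ)/σ² = 0.2491/0.023624 = 10.5445, so s = a+b = 9.5445.
a = μs = 5.059, b = (1−μ)s = 4.486.

a = 5.059, b = 4.486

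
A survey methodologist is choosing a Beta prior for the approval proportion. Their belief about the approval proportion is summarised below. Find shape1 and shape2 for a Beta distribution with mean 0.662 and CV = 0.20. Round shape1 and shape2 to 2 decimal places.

Var = (CV·μ)² = (0.20×0.662)² = 0.017530.
shape1+shape2 = μ(1−μ)/Var − 1 = 0.223756/0.017530 − 1 = 11.7644.
Thus shape1 = 0.662·11.7644 = 7.79 and shape2 = 0.338·11.7644 = 3.98.

shape1 = 7.79, shape2 = 3.98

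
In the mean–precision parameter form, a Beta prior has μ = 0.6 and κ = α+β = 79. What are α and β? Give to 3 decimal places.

α = 47.400, β = 31.600

α = μκ = 0.6×79 = 47.400 and β = (1−μ)κ = 0.4×79 = 31.600.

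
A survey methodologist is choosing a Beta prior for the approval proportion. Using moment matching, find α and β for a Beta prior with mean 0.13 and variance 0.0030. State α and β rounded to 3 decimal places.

α = 4.771, β = 31.929

Write ν = α+β; then α = μν and Var = μ(1−μ)/(ν+1).
ν = μ(1−μ)/Var − 1 = 0.1131/0.0030 − 1 = 36.7000.
α = 0.13·36.7000 = 4.771, β = 0.87·36.7000 = 31.929.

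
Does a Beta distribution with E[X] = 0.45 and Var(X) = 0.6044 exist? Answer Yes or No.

No

The Beta variance bound is σ² < μ(1−μ).
Here μ(1−μ) = 0.45×0.55 = 0.2475, and 0.6044 ≥ 0.2475.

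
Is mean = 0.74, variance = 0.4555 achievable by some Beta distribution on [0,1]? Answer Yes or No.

The Beta variance bound is σ² < μ(1−μ).
Here μ(1−μ) = 0.74×0.26 = 0.1924, and 0.4555 ≥ 0.1924.

No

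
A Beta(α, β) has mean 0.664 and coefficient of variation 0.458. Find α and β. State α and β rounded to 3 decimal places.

Var = (CV·μ)² = (0.458×0.664)² = 0.092484.
α+β = μ(1−μ)/Var − 1 = 0.223104/0.092484 − 1 = 1.4123.
Thus α = 0.664·1.4123 = 0.938 and β = 0.336·1.4123 = 0.475.

α = 0.938, β = 0.475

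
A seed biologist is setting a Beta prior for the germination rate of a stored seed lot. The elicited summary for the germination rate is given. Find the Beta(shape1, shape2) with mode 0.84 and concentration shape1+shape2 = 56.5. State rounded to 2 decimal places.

shape1 = 46.78, shape2 = 9.72

Since the density peak of Beta(shape1,shape2) is at (shape1−1)/(shape1+shape2−2),
shape1 = 1 + 0.84(56.5−2) = 46.78 and shape2 = 56.5 − 46.78 = 9.72.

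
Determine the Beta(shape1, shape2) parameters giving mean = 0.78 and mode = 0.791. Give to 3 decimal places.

With s = shape1+shape2: μ = shape1/s and mode = (shape1−1)/(s−2). Eliminating shape1 = μs,
μs − 1 = m(s−2) ⇒ s(μ−m) = 1−2m ⇒ s = -0.582/-0.011 = 52.9091.
So shape1 = μs = 41.269, shape2 = (1−μ)s = 11.640.

shape1 = 41.269, shape2 = 11.640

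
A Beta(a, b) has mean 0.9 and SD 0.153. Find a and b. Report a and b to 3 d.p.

Variance = 0.153² = 0.023409. The moment-matching identity a+b = μ(1−μ)/Var − 1 gives
a+b = 0.09/0.023409 − 1 = 2.8447, so a = μ·2.8447 = 2.560 and b = (1−μ)·2.8447 = 0.284.

a = 2.560, b = 0.284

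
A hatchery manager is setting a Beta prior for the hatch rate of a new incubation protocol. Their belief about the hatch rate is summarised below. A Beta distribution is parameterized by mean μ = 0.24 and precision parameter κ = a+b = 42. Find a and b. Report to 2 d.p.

a = μκ = 0.24×42 = 10.08 and b = (1−μ)κ = 0.76×42 = 31.92.

a = 10.08, b = 31.92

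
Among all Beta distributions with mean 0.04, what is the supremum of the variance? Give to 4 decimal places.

Var = μ(1−μ)/(α+β+1), which approaches μ(1−μ) as α+β → 0.
So the supremum is μ(1−μ) = 0.04×0.96 = 0.0384.

0.0384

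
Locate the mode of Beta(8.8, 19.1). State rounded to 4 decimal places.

0.3012

The density x^(α−1)(1−x)^(β−1) is maximised at (α−1)/(α+β−2) = 7.8/25.9 = 0.3012.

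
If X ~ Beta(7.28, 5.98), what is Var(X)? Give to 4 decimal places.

0.0174

Var = αβ/[(α+β)²(α+β+1)] = (7.28×5.98)/(13.26²×14.26) = 43.5344/2507.301576 = 0.0174.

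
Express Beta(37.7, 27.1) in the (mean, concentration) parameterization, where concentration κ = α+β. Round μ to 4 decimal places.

μ = 0.5818, κ = 64.8

κ = α+β = 37.7+27.1 = 64.8; μ = α/κ = 37.7/64.8 = 0.5818.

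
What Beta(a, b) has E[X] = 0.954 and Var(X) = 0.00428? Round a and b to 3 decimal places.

a = 8.828, b = 0.426

Let s = a+b. The Beta variance is μ(1−μ)/(s+1).
So s+1 = μ(1−μ)/σ² = (0.954×0.046)/0.00428 = 0.043884/0.00428 = 10.2533, giving s = 9.2533.
Then a = μs = 0.954×9.2533 = 8.828 and b = (1−μ)s = 0.046×9.2533 = 0.426.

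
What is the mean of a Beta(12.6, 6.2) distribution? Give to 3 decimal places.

The Beta mean is α/(α+β) = 12.6/(12.6+6.2) = 0.670.

0.670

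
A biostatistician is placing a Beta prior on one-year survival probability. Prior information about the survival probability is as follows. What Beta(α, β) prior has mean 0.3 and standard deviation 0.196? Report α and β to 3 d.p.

First σ² = 0.038416. Setting α = μn, β = (1−μ)n with n = α+β,
μ(1−μ)/(n+1) = 0.038416 ⇒ n+1 = 0.21/0.038416 = 5.4665 ⇒ n = 4.4665.
Hence α = 0.3×4.4665 = 1.340, β = 0.7×4.4665 = 3.127.

α = 1.340, β = 3.127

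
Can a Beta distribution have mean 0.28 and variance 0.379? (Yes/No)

A Beta with mean μ has variance μ(1−μ)/(α+β+1) < μ(1−μ).
Here μ(1−μ) = 0.28×0.72 = 0.2016, and 0.379 ≥ 0.2016.

No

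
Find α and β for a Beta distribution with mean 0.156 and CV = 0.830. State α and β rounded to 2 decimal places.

α = 1.07, β = 5.78

Var = (CV·μ)² = (0.830×0.156)² = 0.016765.
α+β = μ(1−μ)/Var − 1 = 0.131664/0.016765 − 1 = 6.8535.
Thus α = 0.156·6.8535 = 1.07 and β = 0.844·6.8535 = 5.78.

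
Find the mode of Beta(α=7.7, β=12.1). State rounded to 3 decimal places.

0.376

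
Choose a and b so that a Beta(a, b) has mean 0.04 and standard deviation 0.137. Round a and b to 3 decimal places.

σ² = 0.137² = 0.018769.
With s = a+b, Var = μ(1−μ)/(s+1), so s+1 = (0.04×0.96)/0.018769 = 2.0459 and s = 1.0459.
a = μs = 0.042, b = (1−μ)s = 1.004.

a = 0.042, b = 1.004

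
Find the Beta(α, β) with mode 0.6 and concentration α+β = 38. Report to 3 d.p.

α = 22.600, β = 15.400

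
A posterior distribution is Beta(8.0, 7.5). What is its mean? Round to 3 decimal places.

0.516

The Beta mean is α/(α+β) = 8.0/(8.0+7.5) = 0.516.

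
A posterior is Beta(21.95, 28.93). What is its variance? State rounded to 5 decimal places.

α+β = 50.88 and αβ = 635.0135, so Var = αβ/[(α+β)²(α+β+1)] = 635.0135/134305.615872 = 0.00473.

0.00473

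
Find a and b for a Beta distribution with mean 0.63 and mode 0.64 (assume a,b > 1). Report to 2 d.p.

Let s = a+b. Mean gives a = μs = 0.63s; mode gives (a−1)/(s−2) = 0.64.
Substituting: 0.63s − 1 = 0.64(s−2) = 0.64s − 1.28, so -0.01s = -0.28 and s = 28.0000.
Then a = 0.63×28.0000 = 17.64 and b = s−a = 10.36.

a = 17.64, b = 10.36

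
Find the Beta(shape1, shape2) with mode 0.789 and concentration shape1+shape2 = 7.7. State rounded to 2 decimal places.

shape1 = 5.50, shape2 = 2.20

For shape1,shape2>1 the mode is (shape1−1)/(shape1+shape2−2), so shape1 = mode·(κ−2)+1 = 0.789×5.7+1 = 5.50.
And shape2 = (1−mode)·(κ−2)+1 = 0.211×5.7+1 = 2.20.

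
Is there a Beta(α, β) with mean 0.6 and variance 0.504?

No

The Beta variance bound is σ² < μ(1−μ).
Here μ(1−μ) = 0.6×0.4 = 0.24, and 0.504 ≥ 0.24.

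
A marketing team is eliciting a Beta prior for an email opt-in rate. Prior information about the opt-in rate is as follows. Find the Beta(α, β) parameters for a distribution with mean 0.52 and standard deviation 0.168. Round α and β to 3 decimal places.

α = 4.079, β = 3.765

Variance = 0.168² = 0.028224. The moment-matching identity α+β = μ(1−μ)/Var − 1 gives
α+β = 0.2496/0.028224 − 1 = 7.8435, so α = μ·7.8435 = 4.079 and β = (1−μ)·7.8435 = 3.765.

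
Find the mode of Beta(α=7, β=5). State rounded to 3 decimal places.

0.600

With α,β > 1, mode = (α−1)/(α+β−2) = 6/10 = 0.600.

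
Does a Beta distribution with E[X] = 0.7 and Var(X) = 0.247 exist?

For any Beta, Var(X) < E[X]·(1−E[X]).
Here μ(1−μ) = 0.7×0.3 = 0.21, and 0.247 ≥ 0.21.

No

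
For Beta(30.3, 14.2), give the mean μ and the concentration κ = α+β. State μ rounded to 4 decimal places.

μ = 0.6809, κ = 44.5

κ = α+β = 30.3+14.2 = 44.5; μ = α/κ = 30.3/44.5 = 0.6809.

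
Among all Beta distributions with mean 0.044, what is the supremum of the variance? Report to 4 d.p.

0.0421

For fixed mean μ the Beta variance is μ(1−μ)/(α+β+1), increasing as α+β decreases.
Its least upper bound (not attained) is μ(1−μ) = 0.044·0.956 = 0.0421.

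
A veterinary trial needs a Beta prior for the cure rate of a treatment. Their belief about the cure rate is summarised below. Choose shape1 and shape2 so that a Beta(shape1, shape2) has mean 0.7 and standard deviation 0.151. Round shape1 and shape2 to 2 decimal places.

shape1 = 5.75, shape2 = 2.46

σ² = 0.151² = 0.022801.
With s = shape1+shape2, Var = μ(1−μ)/(s+1), so s+1 = (0.7×0.3)/0.022801 = 9.2101 and s = 8.2101.
shape1 = μs = 5.75, shape2 = (1−μ)s = 2.46.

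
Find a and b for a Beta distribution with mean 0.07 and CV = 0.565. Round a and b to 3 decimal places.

a = 2.843, b = 37.775

σ = CV·μ = 0.565×0.07 = 0.03955, so σ² = 0.001564.
s+1 = μ(1−μ)/σ² = 0.0651/0.001564 = 41.6187, so s = a+b = 40.6187.
a = μs = 2.843, b = (1−μ)s = 37.775.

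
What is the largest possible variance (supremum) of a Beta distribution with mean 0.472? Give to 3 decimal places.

0.249

Var = μ(1−μ)/(α+β+1), which approaches μ(1−μ) as α+β → 0.
So the supremum is μ(1−μ) = 0.472×0.528 = 0.249.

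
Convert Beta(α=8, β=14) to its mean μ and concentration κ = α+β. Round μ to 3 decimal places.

μ = 0.364, κ = 22

κ = α+β = 8+14 = 22; μ = α/κ = 8/22 = 0.364.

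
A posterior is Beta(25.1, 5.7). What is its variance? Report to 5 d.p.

0.00474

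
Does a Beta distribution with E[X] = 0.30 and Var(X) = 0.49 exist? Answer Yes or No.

No

The Beta variance bound is σ² < μ(1−μ).
Here μ(1−μ) = 0.30×0.70 = 0.2100, and 0.49 ≥ 0.2100.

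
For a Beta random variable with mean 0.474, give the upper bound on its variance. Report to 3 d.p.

0.249

Var = μ(1−μ)/(α+β+1), which approaches μ(1−μ) as α+β → 0.
So the supremum is μ(1−μ) = 0.474×0.526 = 0.249.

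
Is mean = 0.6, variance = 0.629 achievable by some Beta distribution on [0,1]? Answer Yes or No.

For any Beta, Var(X) < E[X]·(1−E[X]).
Here μ(1−μ) = 0.6×0.4 = 0.24, and 0.629 ≥ 0.24.

No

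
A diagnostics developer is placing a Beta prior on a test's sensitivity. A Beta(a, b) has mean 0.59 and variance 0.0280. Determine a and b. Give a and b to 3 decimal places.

a = 4.507, b = 3.132

By moment matching, a+b = μ(1−μ)/σ² − 1 = (0.59·0.41)/0.0280 − 1 = 8.6393 − 1 = 7.6393.
Since a/(a+b) = μ, a = 0.59·7.6393 = 4.507 and b = 0.41·7.6393 = 3.132.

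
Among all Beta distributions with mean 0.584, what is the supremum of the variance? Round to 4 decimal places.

0.2429

Var = μ(1−μ)/(α+β+1), which approaches μ(1−μ) as α+β → 0.
So the supremum is μ(1−μ) = 0.584×0.416 = 0.2429.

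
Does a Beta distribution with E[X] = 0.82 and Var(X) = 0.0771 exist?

For any Beta, Var(X) < E[X]·(1−E[X]).
Here μ(1−μ) = 0.82×0.18 = 0.1476, and 0.0771 < 0.1476.

Yes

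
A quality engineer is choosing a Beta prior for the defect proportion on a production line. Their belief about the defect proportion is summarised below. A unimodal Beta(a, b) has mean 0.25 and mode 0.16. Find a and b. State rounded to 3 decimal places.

Let s = a+b. Mean gives a = μs = 0.25s; mode gives (a−1)/(s−2) = 0.16.
Substituting: 0.25s − 1 = 0.16(s−2) = 0.16s − 0.32, so 0.09s = 0.68 and s = 7.5556.
Then a = 0.25×7.5556 = 1.889 and b = s−a = 5.667.

a = 1.889, b = 5.667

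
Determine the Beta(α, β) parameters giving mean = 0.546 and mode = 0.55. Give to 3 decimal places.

Let s = α+β. Mean gives α = μs = 0.546s; mode gives (α−1)/(s−2) = 0.55.
Substituting: 0.546s − 1 = 0.55(s−2) = 0.55s − 1.10, so -0.004s = -0.10 and s = 25.0000.
Then α = 0.546×25.0000 = 13.650 and β = s−α = 11.350.

α = 13.650, β = 11.350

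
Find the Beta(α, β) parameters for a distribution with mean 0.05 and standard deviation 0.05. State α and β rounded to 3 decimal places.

α = 0.900, β = 17.100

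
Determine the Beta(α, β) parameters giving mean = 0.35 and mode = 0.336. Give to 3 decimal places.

α = 8.200, β = 15.229

With s = α+β: μ = α/s and mode = (α−1)/(s−2). Eliminating α = μs,
μs − 1 = m(s−2) ⇒ s(μ−m) = 1−2m ⇒ s = 0.328/0.014 = 23.4286.
So α = μs = 8.200, β = (1−μ)s = 15.229.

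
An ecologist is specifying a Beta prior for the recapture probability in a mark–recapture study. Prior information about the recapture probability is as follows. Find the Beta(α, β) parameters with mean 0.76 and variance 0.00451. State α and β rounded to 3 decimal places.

α = 29.977, β = 9.466

By moment matching, α+β = μ(1−μ)/σ² − 1 = (0.76·0.24)/0.00451 − 1 = 40.4435 − 1 = 39.4435.
Since α/(α+β) = μ, α = 0.76·39.4435 = 29.977 and β = 0.24·39.4435 = 9.466.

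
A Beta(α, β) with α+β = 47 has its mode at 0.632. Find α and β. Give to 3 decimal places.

For α,β>1 the mode is (α−1)/(α+β−2), so α = mode·(κ−2)+1 = 0.632×45+1 = 29.440.
And β = (1−mode)·(κ−2)+1 = 0.368×45+1 = 17.560.

α = 29.440, β = 17.560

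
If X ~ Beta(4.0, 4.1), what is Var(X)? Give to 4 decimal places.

α+β = 8.1 and αβ = 16.40, so Var = αβ/[(α+β)²(α+β+1)] = 16.40/597.051 = 0.0275.

0.0275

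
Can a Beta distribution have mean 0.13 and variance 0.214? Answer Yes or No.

No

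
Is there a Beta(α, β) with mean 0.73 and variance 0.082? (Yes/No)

A Beta with mean μ has variance μ(1−μ)/(α+β+1) < μ(1−μ).
Here μ(1−μ) = 0.73×0.27 = 0.1971, and 0.082 < 0.1971.

Yes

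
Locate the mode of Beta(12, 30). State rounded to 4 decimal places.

0.2750

The density x^(α−1)(1−x)^(β−1) is maximised at (α−1)/(α+β−2) = 11/40 = 0.2750.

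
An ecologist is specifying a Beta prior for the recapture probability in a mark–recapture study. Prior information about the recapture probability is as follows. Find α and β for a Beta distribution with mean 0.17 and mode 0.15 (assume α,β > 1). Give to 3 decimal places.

With s = α+β: μ = α/s and mode = (α−1)/(s−2). Eliminating α = μs,
μs − 1 = m(s−2) ⇒ s(μ−m) = 1−2m ⇒ s = 0.70/0.02 = 35.0000.
So α = μs = 5.950, β = (1−μ)s = 29.050.

α = 5.950, β = 29.050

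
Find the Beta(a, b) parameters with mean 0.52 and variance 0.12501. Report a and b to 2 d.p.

By moment matching, a+b = μ(1−μ)/σ² − 1 = (0.52·0.48)/0.12501 − 1 = 1.9966 − 1 = 0.9966.
Since a/(a+b) = μ, a = 0.52·0.9966 = 0.52 and b = 0.48·0.9966 = 0.48.

a = 0.52, b = 0.48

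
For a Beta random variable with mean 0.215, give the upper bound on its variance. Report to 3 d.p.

0.169

Var = μ(1−μ)/(α+β+1), which approaches μ(1−μ) as α+β → 0.
So the supremum is μ(1−μ) = 0.215×0.785 = 0.169.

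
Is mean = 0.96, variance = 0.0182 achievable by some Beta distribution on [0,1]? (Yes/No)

A Beta with mean μ has variance μ(1−μ)/(α+β+1) < μ(1−μ).
Here μ(1−μ) = 0.96×0.04 = 0.0384, and 0.0182 < 0.0384.

Yes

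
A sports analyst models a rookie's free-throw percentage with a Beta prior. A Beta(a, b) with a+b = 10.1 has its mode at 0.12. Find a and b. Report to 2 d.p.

Mode = (a−1)/(κ−2) with κ = a+b, so a−1 = 0.12·8.1 = 0.97.
a = 1.97; b = κ − a = 8.13.

a = 1.97, b = 8.13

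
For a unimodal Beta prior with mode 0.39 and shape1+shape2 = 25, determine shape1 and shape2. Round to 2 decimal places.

shape1 = 9.97, shape2 = 15.03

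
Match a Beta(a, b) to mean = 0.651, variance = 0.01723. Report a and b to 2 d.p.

a = 7.93, b = 4.25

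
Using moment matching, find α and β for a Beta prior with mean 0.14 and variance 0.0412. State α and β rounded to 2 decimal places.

α = 0.27, β = 1.65

Write ν = α+β; then α = μν and Var = μ(1−μ)/(ν+1).
ν = μ(1−μ)/Var − 1 = 0.1204/0.0412 − 1 = 1.9223.
α = 0.14·1.9223 = 0.27, β = 0.86·1.9223 = 1.65.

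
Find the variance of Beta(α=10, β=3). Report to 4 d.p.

0.0127

α+β = 13 and αβ = 30, so Var = αβ/[(α+β)²(α+β+1)] = 30/2366 = 0.0127.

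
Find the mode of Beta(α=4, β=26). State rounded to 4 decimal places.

The density x^(α−1)(1−x)^(β−1) is maximised at (α−1)/(α+β−2) = 3/28 = 0.1071.

0.1071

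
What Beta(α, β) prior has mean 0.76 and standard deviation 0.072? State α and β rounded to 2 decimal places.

α = 25.98, β = 8.20

Variance = 0.072² = 0.005184. The moment-matching identity α+β = μ(1−μ)/Var − 1 gives
α+β = 0.1824/0.005184 − 1 = 34.1852, so α = μ·34.1852 = 25.98 and β = (1−μ)·34.1852 = 8.20.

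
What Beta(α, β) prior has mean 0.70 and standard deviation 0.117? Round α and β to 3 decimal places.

Variance = 0.117² = 0.013689. The moment-matching identity α+β = μ(1−μ)/Var − 1 gives
α+β = 0.2100/0.013689 − 1 = 14.3408, so α = μ·14.3408 = 10.039 and β = (1−μ)·14.3408 = 4.302.

α = 10.039, β = 4.302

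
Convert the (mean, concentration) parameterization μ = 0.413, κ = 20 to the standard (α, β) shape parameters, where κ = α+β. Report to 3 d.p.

α = 8.260, β = 11.740

α = μκ = 0.413×20 = 8.260 and β = (1−μ)κ = 0.587×20 = 11.740.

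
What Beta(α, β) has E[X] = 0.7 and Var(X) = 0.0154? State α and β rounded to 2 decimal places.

By moment matching, α+β = μ(1−μ)/σ² − 1 = (0.7·0.3)/0.0154 − 1 = 13.6364 − 1 = 12.6364.
Since α/(α+β) = μ, α = 0.7·12.6364 = 8.85 and β = 0.3·12.6364 = 3.79.

α = 8.85, β = 3.79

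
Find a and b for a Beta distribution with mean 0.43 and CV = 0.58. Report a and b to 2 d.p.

σ = CV·μ = 0.58×0.43 = 0.24940, so σ² = 0.062200.
s+1 = μ(1−μ)/σ² = 0.2451/0.062200 = 3.9405, so s = a+b = 2.9405.
a = μs = 1.26, b = (1−μ)s = 1.68.

a = 1.26, b = 1.68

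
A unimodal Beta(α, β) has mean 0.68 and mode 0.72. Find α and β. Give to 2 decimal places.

Let s = α+β. Mean gives α = μs = 0.68s; mode gives (α−1)/(s−2) = 0.72.
Substituting: 0.68s − 1 = 0.72(s−2) = 0.72s − 1.44, so -0.04s = -0.44 and s = 11.0000.
Then α = 0.68×11.0000 = 7.48 and β = s−α = 3.52.

α = 7.48, β = 3.52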